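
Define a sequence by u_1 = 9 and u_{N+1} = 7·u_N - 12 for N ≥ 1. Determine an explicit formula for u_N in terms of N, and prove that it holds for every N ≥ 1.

u_N = 7^N + 2

Computing the first terms: u_1 = 9, u_2 = 51, u_3 = 345. This suggests u_N = 7^N + 2.
For the base case N = 1: the formula gives 9 = 9 = u_1.
For the inductive step, assume it holds for an arbitrary i ≥ 1, so u_i = 7^i + 2.
Then u_{i+1} = 7·u_i - 12 = 7·(7^i + 2) - 12 = 7^(i + 1) + 2,
which is the claimed formula at N = i+1.
By the principle of mathematical induction, the result holds for all N ≥ 1.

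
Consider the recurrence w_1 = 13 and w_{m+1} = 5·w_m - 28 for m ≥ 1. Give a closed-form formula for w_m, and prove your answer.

Computing the first terms: w_1 = 13, w_2 = 37, w_3 = 157. This suggests w_m = 6·5^(m - 1) + 7.
When m = 1: the formula gives 13 = 13 = w_1.
Inductive step: assume the claim holds for m = p, so w_p = 6·5^(p - 1) + 7.
Then w_{p+1} = 5·w_p - 28 = 5·(6·5^(p - 1) + 7) - 28 = 6·5^p + 7 = 6·5^((p+1) - 1) + 7,
which is the claimed formula at m = p+1.
By induction, the statement is established for all m ≥ 1.

w_m = 6·5^(m - 1) + 7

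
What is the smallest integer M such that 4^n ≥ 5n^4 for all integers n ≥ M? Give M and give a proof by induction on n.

At n = 6: 4096 < 6480, so the inequality fails and M ≥ 7. We prove 4^n ≥ 5n^4 for all n ≥ 7.
When n = 7: 4^n = 16384 and 5n^4 = 12005, so 16384 ≥ 12005.
For the inductive step, assume it holds for an arbitrary m ≥ 7, so 4^m ≥ 5m^4.
Then 4^(m + 1) = 4·(4^m) ≥ 4·(5m^4).
Also, for m ≥ 7 we have 4·(5m^4) ≥ 5(m+1)^4, since 4 ≥ (1 + 1/m)^4 for all m ≥ 7.
Combining, 4^(m + 1) ≥ 5(m+1)^4.
By induction, the statement is established for all n ≥ 7.
Hence the smallest such M is 7.

M = 7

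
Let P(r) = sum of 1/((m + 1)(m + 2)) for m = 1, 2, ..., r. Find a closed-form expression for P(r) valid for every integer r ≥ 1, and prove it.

P(r) = r/(2(r + 2))

We claim P(r) = r/(2(r + 2)) for all r ≥ 1.
When r = 1: P(1) = 1/6, and the closed form gives 1/6. They agree.
For the inductive step, assume it holds for an arbitrary m ≥ 1, so P(m) = m/(2(m + 2)).
Then P(m+1) = P(m) + (1/((m + 2)(m + 3))) = (m/(2(m + 2))) + (1/((m + 2)(m + 3))).
Simplifying, P(m+1) = (m + 1)/(2(m + 3)) = (m+1)/(2((m+1) + 2)),
which is the closed form with r = m+1.
By the principle of mathematical induction, the result holds for all r ≥ 1.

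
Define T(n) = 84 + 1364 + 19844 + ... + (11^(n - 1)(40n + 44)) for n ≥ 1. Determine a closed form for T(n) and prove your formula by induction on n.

We claim T(n) = 4·11^n(n + 1) - 4 for all n ≥ 1.
Base step (n = 1): T(1) = 84, and the closed form gives 84. They agree.
Inductive step: suppose the statement holds for some m ≥ 1, so T(m) = 4·11^m(m + 1) - 4.
Then T(m+1) = T(m) + (11^m(40m + 84)) = (4·11^m(m + 1) - 4) + (11^m(40m + 84)).
Simplifying, T(m+1) = 44·11^m·m + 88·11^m - 4 = 4·11^(m+1)((m+1) + 1) - 4,
which is the closed form with n = m+1.
Hence, by induction on n, the claim holds for every n ≥ 1.

T(n) = 4·11^n(n + 1) - 4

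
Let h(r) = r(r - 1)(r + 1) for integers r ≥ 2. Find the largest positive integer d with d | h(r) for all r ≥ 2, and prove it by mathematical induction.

d = 6

Computing the first values: h(2) = 6 and h(3) = 24; gcd(6, 24) = 6, so d ≤ 6.
We prove 6 | r(r - 1)(r + 1) for all r ≥ 2 by induction on r.
For the base case r = 2: h(2) = 6 = 6·(1), so 6 | h(2).
Inductive step: suppose the statement holds for some m ≥ 2, i.e. 6 | h(m). Then
h(m+1) − h(m) = m·(m+1)·(m+2) − (m-1)·m·(m+1) = m·(m+1)·[(m+2) − (m-1)] = 3·m·(m+1). The product of 2 consecutive integers is divisible by (2)! = 2, so h(m+1) − h(m) is divisible by 3·2 = 6. By the inductive hypothesis 6 | h(m), hence 6 | h(m+1).
By induction, the statement is established for all r ≥ 2.
Therefore the largest such d is 6.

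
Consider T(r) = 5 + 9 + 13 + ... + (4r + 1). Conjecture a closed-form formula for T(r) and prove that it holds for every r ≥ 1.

We claim T(r) = r(2r + 3) for all r ≥ 1.
When r = 1: T(1) = 5, and the closed form gives 5. They agree.
Inductive step: suppose the statement holds for some m ≥ 1, so T(m) = m(2m + 3).
Then T(m+1) = T(m) + (4m + 5) = (m(2m + 3)) + (4m + 5).
Simplifying, T(m+1) = (m + 1)(2m + 5) = (m+1)(2(m+1) + 3),
which is the closed form with r = m+1.
By the principle of mathematical induction, the result holds for all r ≥ 1.

T(r) = r(2r + 3)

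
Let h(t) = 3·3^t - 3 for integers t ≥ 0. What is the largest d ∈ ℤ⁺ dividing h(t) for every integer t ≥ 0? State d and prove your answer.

d = 6

Computing the first values: h(0) = 0 and h(1) = 6; gcd(0, 6) = 6, so d ≤ 6.
We prove 6 | 3·3^t - 3 for all t ≥ 0 by induction on t.
When t = 0: h(0) = 0 = 6·(0), so 6 | h(0).
Inductive step: suppose the statement holds for some j ≥ 0, i.e. 6 | h(j). Then
h(j+1) = 3·3^(j+1) - 3 = 3·(3·3^j - 3) + 6 = 3·h(j) + 6. The first term is divisible by 6 by the inductive hypothesis, and 6 is divisible by 6. Hence 6 | h(j+1).
By induction, the statement is established for all t ≥ 0.
Therefore the largest such d is 6.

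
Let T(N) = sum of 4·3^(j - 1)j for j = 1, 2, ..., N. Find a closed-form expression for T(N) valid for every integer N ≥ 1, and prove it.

We claim T(N) = 3^N(2N - 1) + 1 for all N ≥ 1.
Base case (N = 1): T(1) = 4, and the closed form gives 4. They agree.
Inductive step: suppose the statement holds for some j ≥ 1, so T(j) = 3^j(2j - 1) + 1.
Then T(j+1) = T(j) + (4·3^j(j + 1)) = (3^j(2j - 1) + 1) + (4·3^j(j + 1)).
Simplifying, T(j+1) = 6·3^j·j + 3·3^j + 1 = 3^(j+1)(2(j+1) - 1) + 1,
which is the closed form with N = j+1.
By the principle of mathematical induction, the result holds for all N ≥ 1.

T(N) = 3^N(2N - 1) + 1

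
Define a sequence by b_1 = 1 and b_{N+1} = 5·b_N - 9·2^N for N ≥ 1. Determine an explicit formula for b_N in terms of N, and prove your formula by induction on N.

b_N = 3·2^N - 5^N

Computing the first terms: b_1 = 1, b_2 = -13, b_3 = -101. This suggests b_N = 3·2^N - 5^N.
When N = 1: the formula gives 1 = 1 = b_1.
Inductive step: assume the claim holds for N = m, so b_m = 3·2^m - 5^m.
Then b_{m+1} = 5·b_m - 9·2^m = 5·(3·2^m - 5^m) - 9·2^m = 3·2^(m + 1) - 5^(m + 1),
which is the claimed formula at N = m+1.
This completes the induction.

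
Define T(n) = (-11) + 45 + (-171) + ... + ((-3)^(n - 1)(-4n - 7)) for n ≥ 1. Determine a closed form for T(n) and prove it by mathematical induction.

We claim T(n) = (-3)^n(n + 2) - 2 for all n ≥ 1.
Base case (n = 1): T(1) = -11, and the closed form gives -11. They agree.
Suppose the result is true for n = p, so T(p) = (-3)^p(p + 2) - 2.
Then T(p+1) = T(p) + ((-3)^p(-4p - 11)) = ((-3)^p(p + 2) - 2) + ((-3)^p(-4p - 11)).
Simplifying, T(p+1) = -3(-3)^p·p - 9(-3)^p - 2 = (-3)^(p+1)((p+1) + 2) - 2,
which is the closed form with n = p+1.
By the principle of mathematical induction, the result holds for all n ≥ 1.

T(n) = (-3)^n(n + 2) - 2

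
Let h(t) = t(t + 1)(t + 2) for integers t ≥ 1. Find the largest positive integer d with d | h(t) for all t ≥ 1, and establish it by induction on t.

Computing the first values: h(1) = 6 and h(2) = 24; gcd(6, 24) = 6, so d ≤ 6.
We prove 6 | t(t + 1)(t + 2) for all t ≥ 1 by induction on t.
Base case (t = 1): h(1) = 6 = 6·(1), so 6 | h(1).
Inductive step: assume the claim holds for t = r, i.e. 6 | h(r). Then
h(r+1) − h(r) = (r+1)·(r+2)·(r+3) − r·(r+1)·(r+2) = (r+1)·(r+2)·[(r+3) − r] = 3·(r+1)·(r+2). The product of 2 consecutive integers is divisible by (2)! = 2, so h(r+1) − h(r) is divisible by 3·2 = 6. By the inductive hypothesis 6 | h(r), hence 6 | h(r+1).
By induction, the statement is established for all t ≥ 1.
Therefore the largest such d is 6.

d = 6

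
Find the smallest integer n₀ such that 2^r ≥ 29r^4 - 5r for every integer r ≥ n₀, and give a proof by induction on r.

At r = 22: 4194304 < 6793314, so the inequality fails and n₀ ≥ 23. We prove 2^r ≥ 29r^4 - 5r for all r ≥ 23.
Base case (r = 23): 2^r = 8388608 and 29r^4 - 5r = 8115274, so 8388608 ≥ 8115274.
Inductive step: suppose the statement holds for some m ≥ 23, so 2^m ≥ 29m^4 - 5m.
Then 2^(m + 1) = 2·(2^m) ≥ 2·(29m^4 - 5m).
Also, for m ≥ 23 we have 2·(29m^4 - 5m) ≥ 29(m+1)^4 - 5(m+1), since 2·(29m^4 - 5m) − (29(m+1)^4 - 5(m+1)) = 29m^4 - 116m^3 - 174m^2 - 121m - 24, which is nonnegative for all m ≥ 23.
Combining, 2^(m + 1) ≥ 29(m+1)^4 - 5(m+1).
This completes the induction.
Hence the smallest such n₀ is 23.

n₀ = 23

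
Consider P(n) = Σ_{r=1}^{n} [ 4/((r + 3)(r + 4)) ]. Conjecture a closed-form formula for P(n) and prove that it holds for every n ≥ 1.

We claim P(n) = n/(n + 4) for all n ≥ 1.
Base step (n = 1): P(1) = 1/5, and the closed form gives 1/5. They agree.
For the inductive step, assume it holds for an arbitrary r ≥ 1, so P(r) = r/(r + 4).
Then P(r+1) = P(r) + (4/((r + 4)(r + 5))) = (r/(r + 4)) + (4/((r + 4)(r + 5))).
Simplifying, P(r+1) = (r + 1)/(r + 5) = (r+1)/((r+1) + 4),
which is the closed form with n = r+1.
By induction, the statement is established for all n ≥ 1.

P(n) = n/(n + 4)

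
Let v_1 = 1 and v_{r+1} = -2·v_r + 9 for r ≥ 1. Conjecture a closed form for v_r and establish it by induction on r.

Computing the first terms: v_1 = 1, v_2 = 7, v_3 = -5. This suggests v_r = (-2)^r + 3.
For the base case r = 1: the formula gives 1 = 1 = v_1.
For the inductive step, assume it holds for an arbitrary m ≥ 1, so v_m = (-2)^m + 3.
Then v_{m+1} = -2·v_m + 9 = -2·((-2)^m + 3) + 9 = (-2)^(m + 1) + 3,
which is the claimed formula at r = m+1.
By the principle of mathematical induction, the result holds for all r ≥ 1.

v_r = (-2)^r + 3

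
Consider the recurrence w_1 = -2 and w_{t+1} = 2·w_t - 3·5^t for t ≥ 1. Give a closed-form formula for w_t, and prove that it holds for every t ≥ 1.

Computing the first terms: w_1 = -2, w_2 = -19, w_3 = -113. This suggests w_t = 3·2^(t - 1) - 5^t.
Base case (t = 1): the formula gives -2 = -2 = w_1.
Suppose the result is true for t = r, so w_r = 3·2^(r - 1) - 5^r.
Then w_{r+1} = 2·w_r - 3·5^r = 2·(3·2^(r - 1) - 5^r) - 3·5^r = 3·2^r - 5^(r + 1) = 3·2^((r+1) - 1) - 5^(r+1),
which is the claimed formula at t = r+1.
By induction, the statement is established for all t ≥ 1.

w_t = 3·2^(t - 1) - 5^t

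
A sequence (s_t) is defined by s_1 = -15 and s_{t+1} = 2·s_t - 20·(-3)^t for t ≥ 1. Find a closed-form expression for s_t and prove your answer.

Computing the first terms: s_1 = -15, s_2 = 30, s_3 = -120. This suggests s_t = 4(-3)^t - 3·2^(t - 1).
Base case (t = 1): the formula gives -15 = -15 = s_1.
For the inductive step, assume it holds for an arbitrary r ≥ 1, so s_r = 4(-3)^r - 3·2^(r - 1).
Then s_{r+1} = 2·s_r - 20·(-3)^r = 2·(4(-3)^r - 3·2^(r - 1)) - 20·(-3)^r = 4(-3)^(r + 1) - 3·2^r = 4(-3)^(r+1) - 3·2^((r+1) - 1),
which is the claimed formula at t = r+1.
By the principle of mathematical induction, the result holds for all t ≥ 1.

s_t = 4(-3)^t - 3·2^(t - 1)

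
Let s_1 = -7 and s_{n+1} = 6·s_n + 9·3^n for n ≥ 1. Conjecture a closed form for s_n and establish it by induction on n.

Computing the first terms: s_1 = -7, s_2 = -15, s_3 = -9. This suggests s_n = -3^(n + 1) + 2·6^(n - 1).
For the base case n = 1: the formula gives -7 = -7 = s_1.
Suppose the result is true for n = r, so s_r = -3^(r + 1) + 2·6^(r - 1).
Then s_{r+1} = 6·s_r + 9·3^r = 6·(-3^(r + 1) + 2·6^(r - 1)) + 9·3^r = -3^(r + 2) + 2·6^r = -3^((r+1) + 1) + 2·6^((r+1) - 1),
which is the claimed formula at n = r+1.
Hence, by induction on n, the claim holds for every n ≥ 1.

s_n = -3^(n + 1) + 2·6^(n - 1)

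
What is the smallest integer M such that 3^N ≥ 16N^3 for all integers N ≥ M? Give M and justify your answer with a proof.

M = 9

At N = 8: 6561 < 8192, so the inequality fails and M ≥ 9. We prove 3^N ≥ 16N^3 for all N ≥ 9.
Base case (N = 9): 3^N = 19683 and 16N^3 = 11664, so 19683 ≥ 11664.
Suppose the result is true for N = m, so 3^m ≥ 16m^3.
Then 3^(m + 1) = 3·(3^m) ≥ 3·(16m^3).
Also, for m ≥ 9 we have 3·(16m^3) ≥ 16(m+1)^3, since 3 ≥ (1 + 1/m)^3 for all m ≥ 9.
Combining, 3^(m + 1) ≥ 16(m+1)^3.
By induction, the statement is established for all N ≥ 9.
Hence the smallest such M is 9.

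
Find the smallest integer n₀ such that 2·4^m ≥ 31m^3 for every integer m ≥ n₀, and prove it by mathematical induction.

n₀ = 6

At m = 5: 2048 < 3875, so the inequality fails and n₀ ≥ 6. We prove 2·4^m ≥ 31m^3 for all m ≥ 6.
Base step (m = 6): 2·4^m = 8192 and 31m^3 = 6696, so 8192 ≥ 6696.
Inductive step: suppose the statement holds for some k ≥ 6, so 2·4^k ≥ 31k^3.
Then 2·4^(k + 1) = 4·(2·4^k) ≥ 4·(31k^3).
Also, for k ≥ 6 we have 4·(31k^3) ≥ 31(k+1)^3, since 4 ≥ (1 + 1/k)^3 for all k ≥ 6.
Combining, 2·4^(k + 1) ≥ 31(k+1)^3.
By induction, the statement is established for all m ≥ 6.
Hence the smallest such n₀ is 6.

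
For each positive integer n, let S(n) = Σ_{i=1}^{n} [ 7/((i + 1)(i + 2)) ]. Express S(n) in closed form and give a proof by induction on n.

S(n) = 7n/(2(n + 2))

We claim S(n) = 7n/(2(n + 2)) for all n ≥ 1.
Base case (n = 1): S(1) = 7/6, and the closed form gives 7/6. They agree.
Inductive step: suppose the statement holds for some i ≥ 1, so S(i) = 7i/(2(i + 2)).
Then S(i+1) = S(i) + (7/((i + 2)(i + 3))) = (7i/(2(i + 2))) + (7/((i + 2)(i + 3))).
Simplifying, S(i+1) = 7(i + 1)/(2(i + 3)) = 7(i+1)/(2((i+1) + 2)),
which is the closed form with n = i+1.
Hence, by induction on n, the claim holds for every n ≥ 1.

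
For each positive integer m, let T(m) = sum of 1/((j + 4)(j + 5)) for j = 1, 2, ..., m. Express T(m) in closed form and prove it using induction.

T(m) = m/(5(m + 5))

We claim T(m) = m/(5(m + 5)) for all m ≥ 1.
For the base case m = 1: T(1) = 1/30, and the closed form gives 1/30. They agree.
Inductive step: suppose the statement holds for some j ≥ 1, so T(j) = j/(5(j + 5)).
Then T(j+1) = T(j) + (1/((j + 5)(j + 6))) = (j/(5(j + 5))) + (1/((j + 5)(j + 6))).
Simplifying, T(j+1) = (j + 1)/(5(j + 6)) = (j+1)/(5((j+1) + 5)),
which is the closed form with m = j+1.
This completes the induction.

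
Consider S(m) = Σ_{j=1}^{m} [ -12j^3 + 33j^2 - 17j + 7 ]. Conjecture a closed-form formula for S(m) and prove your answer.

S(m) = -m(3m^3 - 5m^2 - 5m - 4)

We claim S(m) = -m(3m^3 - 5m^2 - 5m - 4) for all m ≥ 1.
Base step (m = 1): S(1) = 11, and the closed form gives 11. They agree.
Suppose the result is true for m = j, so S(j) = j(-3j^3 + 5j^2 + 5j + 4).
Then S(j+1) = S(j) + (-12j^3 - 3j^2 + 13j + 11) = (j(-3j^3 + 5j^2 + 5j + 4)) + (-12j^3 - 3j^2 + 13j + 11).
Simplifying, S(j+1) = -(j + 1)(3j^3 + 4j^2 - 6j - 11) = -(j+1)(3(j+1)^3 - 5(j+1)^2 - 5(j+1) - 4),
which is the closed form with m = j+1.
By the principle of mathematical induction, the result holds for all m ≥ 1.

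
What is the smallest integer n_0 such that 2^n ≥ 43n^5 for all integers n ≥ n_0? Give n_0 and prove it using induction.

At n = 29: 536870912 < 881979407, so the inequality fails and n_0 ≥ 30. We prove 2^n ≥ 43n^5 for all n ≥ 30.
Base case (n = 30): 2^n = 1073741824 and 43n^5 = 1044900000, so 1073741824 ≥ 1044900000.
Suppose the result is true for n = m, so 2^m ≥ 43m^5.
Then 2^(m + 1) = 2·(2^m) ≥ 2·(43m^5).
Also, for m ≥ 30 we have 2·(43m^5) ≥ 43(m+1)^5, since 2 ≥ (1 + 1/m)^5 for all m ≥ 30.
Combining, 2^(m + 1) ≥ 43(m+1)^5.
By the principle of mathematical induction, the result holds for all n ≥ 30.
Hence the smallest such n_0 is 30.

n_0 = 30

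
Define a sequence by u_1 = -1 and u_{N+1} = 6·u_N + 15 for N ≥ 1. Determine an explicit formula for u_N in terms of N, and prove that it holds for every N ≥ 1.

u_N = 2·6^(N - 1) - 3

Computing the first terms: u_1 = -1, u_2 = 9, u_3 = 69. This suggests u_N = 2·6^(N - 1) - 3.
Base case (N = 1): the formula gives -1 = -1 = u_1.
Inductive step: suppose the statement holds for some r ≥ 1, so u_r = 2·6^(r - 1) - 3.
Then u_{r+1} = 6·u_r + 15 = 6·(2·6^(r - 1) - 3) + 15 = 2·6^r - 3 = 2·6^((r+1) - 1) - 3,
which is the claimed formula at N = r+1.
Hence, by induction on N, the claim holds for every N ≥ 1.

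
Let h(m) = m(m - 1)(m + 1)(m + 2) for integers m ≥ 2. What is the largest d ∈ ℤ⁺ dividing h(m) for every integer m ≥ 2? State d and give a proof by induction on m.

d = 24

Computing the first values: h(2) = 24 and h(3) = 120; gcd(24, 120) = 24, so d ≤ 24.
We prove 24 | m(m - 1)(m + 1)(m + 2) for all m ≥ 2 by induction on m.
When m = 2: h(2) = 24 = 24·(1), so 24 | h(2).
Suppose the result is true for m = i, i.e. 24 | h(i). Then
h(i+1) − h(i) = i·(i+1)·(i+2)·(i+3) − (i-1)·i·(i+1)·(i+2) = i·(i+1)·(i+2)·[(i+3) − (i-1)] = 4·i·(i+1)·(i+2). The product of 3 consecutive integers is divisible by (3)! = 6, so h(i+1) − h(i) is divisible by 4·6 = 24. By the inductive hypothesis 24 | h(i), hence 24 | h(i+1).
By the principle of mathematical induction, the result holds for all m ≥ 2.
Therefore the largest such d is 24.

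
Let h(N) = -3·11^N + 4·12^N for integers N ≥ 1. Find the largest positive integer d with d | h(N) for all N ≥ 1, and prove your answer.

Computing the first values: h(1) = 15 and h(2) = 213; gcd(15, 213) = 3, so d ≤ 3.
We prove 3 | -3·11^N + 4·12^N for all N ≥ 1 by induction on N.
Base case (N = 1): h(1) = 15 = 3·(5), so 3 | h(1).
Inductive step: assume the claim holds for N = m, i.e. 3 | h(m). Then
h(m+1) − 12·h(m) = (-3·11^(m+1) + 4·12^(m+1)) − 12·(-3·11^m + 4·12^m) = (-3)·11^m·(11 − 12) = (3)·11^m. Since 3 | h(m) by the inductive hypothesis, 3 | 12·h(m); and 3 | 3 since 3 = 3·1. Therefore 3 | h(m+1).
By the principle of mathematical induction, the result holds for all N ≥ 1.
Therefore the largest such d is 3.

d = 3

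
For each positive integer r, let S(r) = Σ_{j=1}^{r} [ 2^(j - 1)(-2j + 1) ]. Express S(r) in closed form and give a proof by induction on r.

S(r) = 2^r(-2r + 3) - 3

We claim S(r) = 2^r(-2r + 3) - 3 for all r ≥ 1.
Base case (r = 1): S(1) = -1, and the closed form gives -1. They agree.
For the inductive step, assume it holds for an arbitrary j ≥ 1, so S(j) = 2^j(-2j + 3) - 3.
Then S(j+1) = S(j) + (2^j(-2j - 1)) = (2^j(-2j + 3) - 3) + (2^j(-2j - 1)).
Simplifying, S(j+1) = 2^(j + 1) - 2^(j + 2)j - 3 = 2^(j+1)(-2(j+1) + 3) - 3,
which is the closed form with r = j+1.
Hence, by induction on r, the claim holds for every r ≥ 1.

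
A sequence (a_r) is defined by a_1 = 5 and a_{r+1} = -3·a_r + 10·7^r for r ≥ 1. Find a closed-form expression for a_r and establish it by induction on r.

a_r = -2(-3)^(r - 1) + 7^r

Computing the first terms: a_1 = 5, a_2 = 55, a_3 = 325. This suggests a_r = -2(-3)^(r - 1) + 7^r.
For the base case r = 1: the formula gives 5 = 5 = a_1.
Inductive step: suppose the statement holds for some j ≥ 1, so a_j = -2(-3)^(j - 1) + 7^j.
Then a_{j+1} = -3·a_j + 10·7^j = -3·(-2(-3)^(j - 1) + 7^j) + 10·7^j = -2(-3)^j + 7^(j + 1) = -2(-3)^((j+1) - 1) + 7^(j+1),
which is the claimed formula at r = j+1.
Hence, by induction on r, the claim holds for every r ≥ 1.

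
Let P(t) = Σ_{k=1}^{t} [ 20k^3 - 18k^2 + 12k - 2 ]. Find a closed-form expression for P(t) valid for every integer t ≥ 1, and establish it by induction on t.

P(t) = t(5t^3 + 4t^2 + 2t + 1)

We claim P(t) = t(5t^3 + 4t^2 + 2t + 1) for all t ≥ 1.
For the base case t = 1: P(1) = 12, and the closed form gives 12. They agree.
Suppose the result is true for t = k, so P(k) = k(5k^3 + 4k^2 + 2k + 1).
Then P(k+1) = P(k) + (20k^3 + 42k^2 + 36k + 12) = (k(5k^3 + 4k^2 + 2k + 1)) + (20k^3 + 42k^2 + 36k + 12).
Simplifying, P(k+1) = (k + 1)(5k^3 + 19k^2 + 25k + 12) = (k+1)(5(k+1)^3 + 4(k+1)^2 + 2(k+1) + 1),
which is the closed form with t = k+1.
By induction, the statement is established for all t ≥ 1.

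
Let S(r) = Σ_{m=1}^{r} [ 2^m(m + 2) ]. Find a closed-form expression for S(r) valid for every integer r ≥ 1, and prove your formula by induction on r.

S(r) = 2·2^r(r + 1) - 2

We claim S(r) = 2·2^r(r + 1) - 2 for all r ≥ 1.
Base step (r = 1): S(1) = 6, and the closed form gives 6. They agree.
Inductive step: assume the claim holds for r = m, so S(m) = 2·2^m(m + 1) - 2.
Then S(m+1) = S(m) + (2^(m + 1)(m + 3)) = (2·2^m(m + 1) - 2) + (2^(m + 1)(m + 3)).
Simplifying, S(m+1) = 4·2^m·m + 8·2^m - 2 = 2·2^(m+1)((m+1) + 1) - 2,
which is the closed form with r = m+1.
By the principle of mathematical induction, the result holds for all r ≥ 1.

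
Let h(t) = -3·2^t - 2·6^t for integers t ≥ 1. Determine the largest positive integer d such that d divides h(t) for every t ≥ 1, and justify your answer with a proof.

d = 6

Computing the first values: h(1) = -18 and h(2) = -84; gcd(-18, -84) = 6, so d ≤ 6.
We prove 6 | -3·2^t - 2·6^t for all t ≥ 1 by induction on t.
For the base case t = 1: h(1) = -18 = 6·(-3), so 6 | h(1).
Suppose the result is true for t = j, i.e. 6 | h(j). Then
h(j+1) − 6·h(j) = (-3·2^(j+1) - 2·6^(j+1)) − 6·(-3·2^j - 2·6^j) = (-3)·2^j·(2 − 6) = (12)·2^j. Since 6 | h(j) by the inductive hypothesis, 6 | 6·h(j); and 6 | 12 since 12 = 6·2. Therefore 6 | h(j+1).
This completes the induction.
Therefore the largest such d is 6.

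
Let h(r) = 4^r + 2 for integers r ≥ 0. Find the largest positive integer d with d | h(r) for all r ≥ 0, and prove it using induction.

Computing the first values: h(0) = 3 and h(1) = 6; gcd(3, 6) = 3, so d ≤ 3.
We prove 3 | 4^r + 2 for all r ≥ 0 by induction on r.
Base step (r = 0): h(0) = 3 = 3·(1), so 3 | h(0).
Inductive step: suppose the statement holds for some k ≥ 0, i.e. 3 | h(k). Then
h(k+1) = 4^(k+1) + 2 = 4·(4^k + 2) - 6 = 4·h(k) - 6. The first term is divisible by 3 by the inductive hypothesis, and -6 is divisible by 3. Hence 3 | h(k+1).
By the principle of mathematical induction, the result holds for all r ≥ 0.
Therefore the largest such d is 3.

d = 3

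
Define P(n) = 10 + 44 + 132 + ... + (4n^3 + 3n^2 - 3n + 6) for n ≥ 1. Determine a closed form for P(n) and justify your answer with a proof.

We claim P(n) = n(n^3 + 3n^2 + n + 5) for all n ≥ 1.
When n = 1: P(1) = 10, and the closed form gives 10. They agree.
Inductive step: assume the claim holds for n = i, so P(i) = i(i^3 + 3i^2 + i + 5).
Then P(i+1) = P(i) + (4i^3 + 15i^2 + 15i + 10) = (i(i^3 + 3i^2 + i + 5)) + (4i^3 + 15i^2 + 15i + 10).
Simplifying, P(i+1) = (i + 1)(i^3 + 6i^2 + 10i + 10) = (i+1)((i+1)^3 + 3(i+1)^2 + (i+1) + 5),
which is the closed form with n = i+1.
This completes the induction.

P(n) = n(n^3 + 3n^2 + n + 5)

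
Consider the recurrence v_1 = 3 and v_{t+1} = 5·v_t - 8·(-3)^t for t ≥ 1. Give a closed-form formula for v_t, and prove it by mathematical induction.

Computing the first terms: v_1 = 3, v_2 = 39, v_3 = 123. This suggests v_t = (-3)^t + 6·5^(t - 1).
When t = 1: the formula gives 3 = 3 = v_1.
Inductive step: suppose the statement holds for some p ≥ 1, so v_p = (-3)^p + 6·5^(p - 1).
Then v_{p+1} = 5·v_p - 8·(-3)^p = 5·((-3)^p + 6·5^(p - 1)) - 8·(-3)^p = (-3)^(p + 1) + 6·5^p = (-3)^(p+1) + 6·5^((p+1) - 1),
which is the claimed formula at t = p+1.
Hence, by induction on t, the claim holds for every t ≥ 1.

v_t = (-3)^t + 6·5^(t - 1)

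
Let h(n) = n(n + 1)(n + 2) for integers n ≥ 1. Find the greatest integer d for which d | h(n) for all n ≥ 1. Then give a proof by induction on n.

Computing the first values: h(1) = 6 and h(2) = 24; gcd(6, 24) = 6, so d ≤ 6.
We prove 6 | n(n + 1)(n + 2) for all n ≥ 1 by induction on n.
Base case (n = 1): h(1) = 6 = 6·(1), so 6 | h(1).
For the inductive step, assume it holds for an arbitrary m ≥ 1, i.e. 6 | h(m). Then
h(m+1) − h(m) = (m+1)·(m+2)·(m+3) − m·(m+1)·(m+2) = (m+1)·(m+2)·[(m+3) − m] = 3·(m+1)·(m+2). The product of 2 consecutive integers is divisible by (2)! = 2, so h(m+1) − h(m) is divisible by 3·2 = 6. By the inductive hypothesis 6 | h(m), hence 6 | h(m+1).
Hence, by induction on n, the claim holds for every n ≥ 1.
Therefore the largest such d is 6.

d = 6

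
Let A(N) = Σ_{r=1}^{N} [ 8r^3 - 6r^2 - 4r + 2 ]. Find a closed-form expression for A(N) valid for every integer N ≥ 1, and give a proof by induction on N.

We claim A(N) = N(N - 1)(2N^2 + 4N + 1) for all N ≥ 1.
When N = 1: A(1) = 0, and the closed form gives 0. They agree.
Suppose the result is true for N = r, so A(r) = r(2r^3 + 2r^2 - 3r - 1).
Then A(r+1) = A(r) + (2r(4r^2 + 9r + 4)) = (r(2r^3 + 2r^2 - 3r - 1)) + (2r(4r^2 + 9r + 4)).
Simplifying, A(r+1) = r(r + 1)(2r^2 + 8r + 7) = (r+1)((r+1) - 1)(2(r+1)^2 + 4(r+1) + 1),
which is the closed form with N = r+1.
Hence, by induction on N, the claim holds for every N ≥ 1.

A(N) = N(N - 1)(2N^2 + 4N + 1)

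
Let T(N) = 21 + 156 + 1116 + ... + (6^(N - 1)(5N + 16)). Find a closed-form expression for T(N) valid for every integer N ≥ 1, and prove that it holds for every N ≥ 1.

T(N) = 6^N(N + 3) - 3

We claim T(N) = 6^N(N + 3) - 3 for all N ≥ 1.
For the base case N = 1: T(1) = 21, and the closed form gives 21. They agree.
Suppose the result is true for N = r, so T(r) = 6^r(r + 3) - 3.
Then T(r+1) = T(r) + (6^r(5r + 21)) = (6^r(r + 3) - 3) + (6^r(5r + 21)).
Simplifying, T(r+1) = 6·6^r·r + 24·6^r - 3 = 6^(r+1)((r+1) + 3) - 3,
which is the closed form with N = r+1.
By the principle of mathematical induction, the result holds for all N ≥ 1.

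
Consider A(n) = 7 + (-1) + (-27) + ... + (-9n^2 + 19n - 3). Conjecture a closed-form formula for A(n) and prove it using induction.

We claim A(n) = -n(3n^2 - 5n - 5) for all n ≥ 1.
Base case (n = 1): A(1) = 7, and the closed form gives 7. They agree.
Inductive step: suppose the statement holds for some m ≥ 1, so A(m) = m(-3m^2 + 5m + 5).
Then A(m+1) = A(m) + (-9m^2 + m + 7) = (m(-3m^2 + 5m + 5)) + (-9m^2 + m + 7).
Simplifying, A(m+1) = -(m + 1)(3m^2 + m - 7) = -(m+1)(3(m+1)^2 - 5(m+1) - 5),
which is the closed form with n = m+1.
By induction, the statement is established for all n ≥ 1.

A(n) = -n(3n^2 - 5n - 5)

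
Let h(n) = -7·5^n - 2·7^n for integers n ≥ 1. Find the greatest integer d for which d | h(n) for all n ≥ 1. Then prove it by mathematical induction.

d = 7

Computing the first values: h(1) = -49 and h(2) = -273; gcd(-49, -273) = 7, so d ≤ 7.
We prove 7 | -7·5^n - 2·7^n for all n ≥ 1 by induction on n.
For the base case n = 1: h(1) = -49 = 7·(-7), so 7 | h(1).
Suppose the result is true for n = j, i.e. 7 | h(j). Then
h(j+1) − 7·h(j) = (-7·5^(j+1) - 2·7^(j+1)) − 7·(-7·5^j - 2·7^j) = (-7)·5^j·(5 − 7) = (14)·5^j. Since 7 | h(j) by the inductive hypothesis, 7 | 7·h(j); and 7 | 14 since 14 = 7·2. Therefore 7 | h(j+1).
Hence, by induction on n, the claim holds for every n ≥ 1.
Therefore the largest such d is 7.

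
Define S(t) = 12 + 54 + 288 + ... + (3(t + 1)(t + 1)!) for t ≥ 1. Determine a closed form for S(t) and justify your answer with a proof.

We claim S(t) = 3(t + 2)! - 6 for all t ≥ 1.
Base step (t = 1): S(1) = 12, and the closed form gives 12. They agree.
Inductive step: suppose the statement holds for some p ≥ 1, so S(p) = 3(p + 2)! - 6.
Then S(p+1) = S(p) + (3(p + 2)(p + 2)!) = (3(p + 2)! - 6) + (3(p + 2)(p + 2)!).
Simplifying, S(p+1) = 3((p+1) + 2)! - 6,
which is the closed form with t = p+1.
Hence, by induction on t, the claim holds for every t ≥ 1.

S(t) = 3(t + 2)! - 6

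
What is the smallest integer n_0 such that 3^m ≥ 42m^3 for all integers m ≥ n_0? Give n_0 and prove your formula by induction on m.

At m = 9: 19683 < 30618, so the inequality fails and n_0 ≥ 10. We prove 3^m ≥ 42m^3 for all m ≥ 10.
For the base case m = 10: 3^m = 59049 and 42m^3 = 42000, so 59049 ≥ 42000.
Inductive step: assume the claim holds for m = j, so 3^j ≥ 42j^3.
Then 3^(j + 1) = 3·(3^j) ≥ 3·(42j^3).
Also, for j ≥ 10 we have 3·(42j^3) ≥ 42(j+1)^3, since 3 ≥ (1 + 1/j)^3 for all j ≥ 10.
Combining, 3^(j + 1) ≥ 42(j+1)^3.
By induction, the statement is established for all m ≥ 10.
Hence the smallest such n_0 is 10.

n_0 = 10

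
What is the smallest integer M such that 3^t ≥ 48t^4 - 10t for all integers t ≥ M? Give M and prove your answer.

M = 13

At t = 12: 531441 < 995208, so the inequality fails and M ≥ 13. We prove 3^t ≥ 48t^4 - 10t for all t ≥ 13.
For the base case t = 13: 3^t = 1594323 and 48t^4 - 10t = 1370798, so 1594323 ≥ 1370798.
Inductive step: assume the claim holds for t = j, so 3^j ≥ 48j^4 - 10j.
Then 3^(j + 1) = 3·(3^j) ≥ 3·(48j^4 - 10j).
Also, for j ≥ 13 we have 3·(48j^4 - 10j) ≥ 48(j+1)^4 - 10(j+1), since 3·(48j^4 - 10j) − (48(j+1)^4 - 10(j+1)) = 96j^4 - 192j^3 - 288j^2 - 212j - 38, which is nonnegative for all j ≥ 13.
Combining, 3^(j + 1) ≥ 48(j+1)^4 - 10(j+1).
This completes the induction.
Hence the smallest such M is 13.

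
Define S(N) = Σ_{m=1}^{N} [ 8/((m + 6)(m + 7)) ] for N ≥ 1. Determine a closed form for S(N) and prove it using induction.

S(N) = 8N/(7(N + 7))

We claim S(N) = 8N/(7(N + 7)) for all N ≥ 1.
When N = 1: S(1) = 1/7, and the closed form gives 1/7. They agree.
Inductive step: suppose the statement holds for some m ≥ 1, so S(m) = 8m/(7(m + 7)).
Then S(m+1) = S(m) + (8/((m + 7)(m + 8))) = (8m/(7(m + 7))) + (8/((m + 7)(m + 8))).
Simplifying, S(m+1) = 8(m + 1)/(7(m + 8)) = 8(m+1)/(7((m+1) + 7)),
which is the closed form with N = m+1.
By induction, the statement is established for all N ≥ 1.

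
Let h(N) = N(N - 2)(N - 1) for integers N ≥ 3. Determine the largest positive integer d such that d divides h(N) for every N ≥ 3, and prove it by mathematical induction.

Computing the first values: h(3) = 6 and h(4) = 24; gcd(6, 24) = 6, so d ≤ 6.
We prove 6 | N(N - 2)(N - 1) for all N ≥ 3 by induction on N.
Base case (N = 3): h(3) = 6 = 6·(1), so 6 | h(3).
Inductive step: assume the claim holds for N = m, i.e. 6 | h(m). Then
h(m+1) − h(m) = (m-1)·m·(m+1) − (m-2)·(m-1)·m = (m-1)·m·[(m+1) − (m-2)] = 3·(m-1)·m. The product of 2 consecutive integers is divisible by (2)! = 2, so h(m+1) − h(m) is divisible by 3·2 = 6. By the inductive hypothesis 6 | h(m), hence 6 | h(m+1).
By induction, the statement is established for all N ≥ 3.
Therefore the largest such d is 6.

d = 6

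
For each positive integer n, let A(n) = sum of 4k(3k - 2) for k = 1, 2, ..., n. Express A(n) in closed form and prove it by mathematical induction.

We claim A(n) = 2n(n + 1)(2n - 1) for all n ≥ 1.
When n = 1: A(1) = 4, and the closed form gives 4. They agree.
For the inductive step, assume it holds for an arbitrary k ≥ 1, so A(k) = 2k(2k^2 + k - 1).
Then A(k+1) = A(k) + (4(k + 1)(3k + 1)) = (2k(2k^2 + k - 1)) + (4(k + 1)(3k + 1)).
Simplifying, A(k+1) = 2(k + 1)(k + 2)(2k + 1) = 2(k+1)((k+1) + 1)(2(k+1) - 1),
which is the closed form with n = k+1.
By the principle of mathematical induction, the result holds for all n ≥ 1.

A(n) = 2n(n + 1)(2n - 1)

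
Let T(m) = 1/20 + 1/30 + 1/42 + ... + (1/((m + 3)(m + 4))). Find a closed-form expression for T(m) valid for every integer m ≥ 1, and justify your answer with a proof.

T(m) = m/(4(m + 4))

We claim T(m) = m/(4(m + 4)) for all m ≥ 1.
For the base case m = 1: T(1) = 1/20, and the closed form gives 1/20. They agree.
Inductive step: suppose the statement holds for some k ≥ 1, so T(k) = k/(4(k + 4)).
Then T(k+1) = T(k) + (1/((k + 4)(k + 5))) = (k/(4(k + 4))) + (1/((k + 4)(k + 5))).
Simplifying, T(k+1) = (k + 1)/(4(k + 5)) = (k+1)/(4((k+1) + 4)),
which is the closed form with m = k+1.
By induction, the statement is established for all m ≥ 1.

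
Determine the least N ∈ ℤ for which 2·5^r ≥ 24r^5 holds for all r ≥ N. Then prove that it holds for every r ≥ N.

N = 9

At r = 8: 781250 < 786432, so the inequality fails and N ≥ 9. We prove 2·5^r ≥ 24r^5 for all r ≥ 9.
Base case (r = 9): 2·5^r = 3906250 and 24r^5 = 1417176, so 3906250 ≥ 1417176.
Inductive step: suppose the statement holds for some p ≥ 9, so 2·5^p ≥ 24p^5.
Then 2·5^(p + 1) = 5·(2·5^p) ≥ 5·(24p^5).
Also, for p ≥ 9 we have 5·(24p^5) ≥ 24(p+1)^5, since 5 ≥ (1 + 1/p)^5 for all p ≥ 9.
Combining, 2·5^(p + 1) ≥ 24(p+1)^5.
Hence, by induction on r, the claim holds for every r ≥ 9.
Hence the smallest such N is 9.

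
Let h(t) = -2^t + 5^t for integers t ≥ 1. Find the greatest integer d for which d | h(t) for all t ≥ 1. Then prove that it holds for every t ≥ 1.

d = 3

Computing the first values: h(1) = 3 and h(2) = 21; gcd(3, 21) = 3, so d ≤ 3.
We prove 3 | -2^t + 5^t for all t ≥ 1 by induction on t.
When t = 1: h(1) = 3 = 3·(1), so 3 | h(1).
For the inductive step, assume it holds for an arbitrary m ≥ 1, i.e. 3 | h(m). Then
5^{m+1} − 2^{m+1} = 5·5^m − 2·2^m = 5·(5^m − 2^m) + (3)·2^m. The first term is divisible by 3 by the inductive hypothesis, and the second term (3)·2^m is divisible by 3 since 3 | 3. Hence 3 | h(m+1).
Hence, by induction on t, the claim holds for every t ≥ 1.
Therefore the largest such d is 3.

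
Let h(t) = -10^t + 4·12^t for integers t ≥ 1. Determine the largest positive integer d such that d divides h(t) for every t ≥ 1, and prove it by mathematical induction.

Computing the first values: h(1) = 38 and h(2) = 476; gcd(38, 476) = 2, so d ≤ 2.
We prove 2 | -10^t + 4·12^t for all t ≥ 1 by induction on t.
For the base case t = 1: h(1) = 38 = 2·(19), so 2 | h(1).
For the inductive step, assume it holds for an arbitrary j ≥ 1, i.e. 2 | h(j). Then
h(j+1) − 12·h(j) = (-10^(j+1) + 4·12^(j+1)) − 12·(-10^j + 4·12^j) = (-1)·10^j·(10 − 12) = (2)·10^j. Since 2 | h(j) by the inductive hypothesis, 2 | 12·h(j); and 2 | 2 since 2 = 2·1. Therefore 2 | h(j+1).
Hence, by induction on t, the claim holds for every t ≥ 1.
Therefore the largest such d is 2.

d = 2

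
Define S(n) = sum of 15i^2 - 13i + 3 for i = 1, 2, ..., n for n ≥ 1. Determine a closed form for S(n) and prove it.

We claim S(n) = n(5n^2 + n - 1) for all n ≥ 1.
For the base case n = 1: S(1) = 5, and the closed form gives 5. They agree.
For the inductive step, assume it holds for an arbitrary i ≥ 1, so S(i) = i(5i^2 + i - 1).
Then S(i+1) = S(i) + (15i^2 + 17i + 5) = (i(5i^2 + i - 1)) + (15i^2 + 17i + 5).
Simplifying, S(i+1) = (i + 1)(5i^2 + 11i + 5) = (i+1)(5(i+1)^2 + (i+1) - 1),
which is the closed form with n = i+1.
Hence, by induction on n, the claim holds for every n ≥ 1.

S(n) = n(5n^2 + n - 1)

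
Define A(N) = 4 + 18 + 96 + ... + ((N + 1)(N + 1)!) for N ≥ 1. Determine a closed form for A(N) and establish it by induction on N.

A(N) = (N + 2)! - 2

We claim A(N) = (N + 2)! - 2 for all N ≥ 1.
For the base case N = 1: A(1) = 4, and the closed form gives 4. They agree.
Inductive step: suppose the statement holds for some p ≥ 1, so A(p) = (p + 2)! - 2.
Then A(p+1) = A(p) + ((p + 2)(p + 2)!) = ((p + 2)! - 2) + ((p + 2)(p + 2)!).
Simplifying, A(p+1) = ((p+1) + 2)! - 2,
which is the closed form with N = p+1.
By the principle of mathematical induction, the result holds for all N ≥ 1.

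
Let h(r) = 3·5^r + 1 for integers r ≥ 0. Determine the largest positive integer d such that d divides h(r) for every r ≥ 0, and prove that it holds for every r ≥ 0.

Computing the first values: h(0) = 4 and h(1) = 16; gcd(4, 16) = 4, so d ≤ 4.
We prove 4 | 3·5^r + 1 for all r ≥ 0 by induction on r.
For the base case r = 0: h(0) = 4 = 4·(1), so 4 | h(0).
Suppose the result is true for r = j, i.e. 4 | h(j). Then
h(j+1) = 3·5^(j+1) + 1 = 5·(3·5^j + 1) - 4 = 5·h(j) - 4. The first term is divisible by 4 by the inductive hypothesis, and -4 is divisible by 4. Hence 4 | h(j+1).
Hence, by induction on r, the claim holds for every r ≥ 0.
Therefore the largest such d is 4.

d = 4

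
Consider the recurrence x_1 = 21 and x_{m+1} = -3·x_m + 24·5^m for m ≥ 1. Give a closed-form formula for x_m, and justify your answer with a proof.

x_m = -2(-3)^m + 3·5^m

Computing the first terms: x_1 = 21, x_2 = 57, x_3 = 429. This suggests x_m = -2(-3)^m + 3·5^m.
For the base case m = 1: the formula gives 21 = 21 = x_1.
Suppose the result is true for m = r, so x_r = -2(-3)^r + 3·5^r.
Then x_{r+1} = -3·x_r + 24·5^r = -3·(-2(-3)^r + 3·5^r) + 24·5^r = -2(-3)^(r + 1) + 3·5^(r + 1),
which is the claimed formula at m = r+1.
Hence, by induction on m, the claim holds for every m ≥ 1.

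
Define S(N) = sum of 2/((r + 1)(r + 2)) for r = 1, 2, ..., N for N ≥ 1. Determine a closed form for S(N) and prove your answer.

We claim S(N) = N/(N + 2) for all N ≥ 1.
When N = 1: S(1) = 1/3, and the closed form gives 1/3. They agree.
For the inductive step, assume it holds for an arbitrary r ≥ 1, so S(r) = r/(r + 2).
Then S(r+1) = S(r) + (2/((r + 2)(r + 3))) = (r/(r + 2)) + (2/((r + 2)(r + 3))).
Simplifying, S(r+1) = (r + 1)/(r + 3) = (r+1)/((r+1) + 2),
which is the closed form with N = r+1.
Hence, by induction on N, the claim holds for every N ≥ 1.

S(N) = N/(N + 2)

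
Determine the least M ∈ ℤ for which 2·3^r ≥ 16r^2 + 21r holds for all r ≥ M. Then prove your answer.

At r = 5: 486 < 505, so the inequality fails and M ≥ 6. We prove 2·3^r ≥ 16r^2 + 21r for all r ≥ 6.
When r = 6: 2·3^r = 1458 and 16r^2 + 21r = 702, so 1458 ≥ 702.
Inductive step: suppose the statement holds for some i ≥ 6, so 2·3^i ≥ 16i^2 + 21i.
Then 2·3^(i + 1) = 3·(2·3^i) ≥ 3·(16i^2 + 21i).
Also, for i ≥ 6 we have 3·(16i^2 + 21i) ≥ 16(i+1)^2 + 21(i+1), since 3·(16i^2 + 21i) − (16(i+1)^2 + 21(i+1)) = 32i^2 + 10i - 37, which is nonnegative for all i ≥ 6.
Combining, 2·3^(i + 1) ≥ 16(i+1)^2 + 21(i+1).
This completes the induction.
Hence the smallest such M is 6.

M = 6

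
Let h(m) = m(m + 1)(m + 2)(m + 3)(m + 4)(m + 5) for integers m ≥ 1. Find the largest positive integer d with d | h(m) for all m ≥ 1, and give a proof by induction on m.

d = 720

Computing the first values: h(1) = 720 and h(2) = 5040; gcd(720, 5040) = 720, so d ≤ 720.
We prove 720 | m(m + 1)(m + 2)(m + 3)(m + 4)(m + 5) for all m ≥ 1 by induction on m.
For the base case m = 1: h(1) = 720 = 720·(1), so 720 | h(1).
For the inductive step, assume it holds for an arbitrary i ≥ 1, i.e. 720 | h(i). Then
h(i+1) − h(i) = (i+1)·(i+2)·(i+3)·(i+4)·(i+5)·(i+6) − i·(i+1)·(i+2)·(i+3)·(i+4)·(i+5) = (i+1)·(i+2)·(i+3)·(i+4)·(i+5)·[(i+6) − i] = 6·(i+1)·(i+2)·(i+3)·(i+4)·(i+5). The product of 5 consecutive integers is divisible by (5)! = 120, so h(i+1) − h(i) is divisible by 6·120 = 720. By the inductive hypothesis 720 | h(i), hence 720 | h(i+1).
By the principle of mathematical induction, the result holds for all m ≥ 1.
Therefore the largest such d is 720.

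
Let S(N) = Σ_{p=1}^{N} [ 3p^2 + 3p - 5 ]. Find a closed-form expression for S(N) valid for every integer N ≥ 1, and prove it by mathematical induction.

S(N) = N(N^2 + 3N - 3)

We claim S(N) = N(N^2 + 3N - 3) for all N ≥ 1.
Base case (N = 1): S(1) = 1, and the closed form gives 1. They agree.
Inductive step: assume the claim holds for N = p, so S(p) = p(p^2 + 3p - 3).
Then S(p+1) = S(p) + (3p^2 + 9p + 1) = (p(p^2 + 3p - 3)) + (3p^2 + 9p + 1).
Simplifying, S(p+1) = (p + 1)(p^2 + 5p + 1) = (p+1)((p+1)^2 + 3(p+1) - 3),
which is the closed form with N = p+1.
Hence, by induction on N, the claim holds for every N ≥ 1.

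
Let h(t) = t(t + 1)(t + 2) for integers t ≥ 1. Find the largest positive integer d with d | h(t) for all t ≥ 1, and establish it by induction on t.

Computing the first values: h(1) = 6 and h(2) = 24; gcd(6, 24) = 6, so d ≤ 6.
We prove 6 | t(t + 1)(t + 2) for all t ≥ 1 by induction on t.
For the base case t = 1: h(1) = 6 = 6·(1), so 6 | h(1).
For the inductive step, assume it holds for an arbitrary k ≥ 1, i.e. 6 | h(k). Then
h(k+1) − h(k) = (k+1)·(k+2)·(k+3) − k·(k+1)·(k+2) = (k+1)·(k+2)·[(k+3) − k] = 3·(k+1)·(k+2). The product of 2 consecutive integers is divisible by (2)! = 2, so h(k+1) − h(k) is divisible by 3·2 = 6. By the inductive hypothesis 6 | h(k), hence 6 | h(k+1).
By induction, the statement is established for all t ≥ 1.
Therefore the largest such d is 6.

d = 6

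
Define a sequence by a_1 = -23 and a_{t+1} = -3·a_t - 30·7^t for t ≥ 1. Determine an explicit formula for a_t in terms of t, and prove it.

a_t = -2(-3)^(t - 1) - 3·7^t

Computing the first terms: a_1 = -23, a_2 = -141, a_3 = -1047. This suggests a_t = -2(-3)^(t - 1) - 3·7^t.
Base step (t = 1): the formula gives -23 = -23 = a_1.
Suppose the result is true for t = k, so a_k = -2(-3)^(k - 1) - 3·7^k.
Then a_{k+1} = -3·a_k - 30·7^k = -3·(-2(-3)^(k - 1) - 3·7^k) - 30·7^k = -2(-3)^k - 3·7^(k + 1) = -2(-3)^((k+1) - 1) - 3·7^(k+1),
which is the claimed formula at t = k+1.
By induction, the statement is established for all t ≥ 1.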